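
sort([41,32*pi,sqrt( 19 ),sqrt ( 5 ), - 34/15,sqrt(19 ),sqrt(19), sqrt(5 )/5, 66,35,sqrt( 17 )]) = [ - 34/15,  sqrt( 5 )/5, sqrt( 5),sqrt(17) , sqrt(19),sqrt (19 ),sqrt( 19), 35,41  ,  66, 32*pi]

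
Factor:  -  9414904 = -2^3 * 79^1*14897^1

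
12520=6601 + 5919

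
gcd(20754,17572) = 2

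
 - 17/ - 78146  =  17/78146 = 0.00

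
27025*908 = 24538700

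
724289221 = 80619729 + 643669492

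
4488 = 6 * 748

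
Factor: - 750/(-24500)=2^( - 1 ) *3^1 * 7^( - 2 ) =3/98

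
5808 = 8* 726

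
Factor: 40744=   2^3*11^1*463^1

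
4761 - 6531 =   -  1770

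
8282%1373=44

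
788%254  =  26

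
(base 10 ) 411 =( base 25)gb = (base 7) 1125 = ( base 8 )633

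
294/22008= 7/524 = 0.01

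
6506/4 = 3253/2 =1626.50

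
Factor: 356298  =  2^1 * 3^1*43^1*1381^1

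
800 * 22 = 17600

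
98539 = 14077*7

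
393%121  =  30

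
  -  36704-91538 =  - 128242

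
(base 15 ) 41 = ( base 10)61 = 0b111101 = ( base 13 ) 49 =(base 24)2D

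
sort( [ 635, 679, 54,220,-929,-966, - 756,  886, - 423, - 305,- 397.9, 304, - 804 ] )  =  [ - 966, - 929,-804, -756, - 423,-397.9, -305,  54,  220,304,635 , 679, 886] 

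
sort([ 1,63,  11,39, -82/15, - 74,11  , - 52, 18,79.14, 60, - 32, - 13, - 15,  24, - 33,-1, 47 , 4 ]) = [ - 74, - 52, - 33, - 32, - 15, - 13, - 82/15, - 1, 1, 4,11 , 11, 18,  24,  39,  47,60,  63, 79.14]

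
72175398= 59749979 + 12425419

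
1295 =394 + 901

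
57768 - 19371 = 38397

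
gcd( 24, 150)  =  6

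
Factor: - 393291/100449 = -43699/11161 = - 89^1*491^1*11161^( - 1 ) 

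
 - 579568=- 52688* 11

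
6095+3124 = 9219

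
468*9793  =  4583124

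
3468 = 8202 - 4734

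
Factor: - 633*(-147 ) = 3^2*7^2*211^1 = 93051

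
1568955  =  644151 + 924804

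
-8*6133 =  - 49064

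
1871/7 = 267 + 2/7= 267.29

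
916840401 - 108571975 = 808268426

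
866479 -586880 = 279599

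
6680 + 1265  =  7945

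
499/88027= 499/88027 = 0.01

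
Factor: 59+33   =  92 = 2^2*23^1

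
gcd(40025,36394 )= 1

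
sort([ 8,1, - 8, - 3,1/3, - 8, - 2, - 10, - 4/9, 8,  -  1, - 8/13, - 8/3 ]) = [ -10, - 8,  -  8, - 3, - 8/3, - 2, - 1, -8/13, - 4/9, 1/3,1, 8,8 ] 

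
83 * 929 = 77107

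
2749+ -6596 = -3847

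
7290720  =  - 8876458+16167178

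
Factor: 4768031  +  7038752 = 11806783  =  11806783^1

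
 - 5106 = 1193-6299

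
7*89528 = 626696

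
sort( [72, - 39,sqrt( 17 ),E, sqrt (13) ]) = [ - 39, E, sqrt(13),sqrt( 17 ), 72 ] 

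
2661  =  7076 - 4415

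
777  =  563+214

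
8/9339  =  8/9339 = 0.00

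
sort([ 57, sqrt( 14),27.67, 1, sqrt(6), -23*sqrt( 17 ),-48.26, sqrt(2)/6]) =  [ - 23*sqrt( 17),  -  48.26, sqrt( 2)/6, 1, sqrt(6), sqrt(14),27.67,57 ] 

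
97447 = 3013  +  94434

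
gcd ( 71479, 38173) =1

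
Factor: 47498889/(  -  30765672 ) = -2^( - 3)*3^( - 1)*7^(-1 )*127^1 * 61043^(-1) * 124669^1 = - 15832963/10255224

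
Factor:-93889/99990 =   -  2^( - 1) * 3^(-2)*5^( - 1)  *  11^ ( - 1) * 101^(-1)*93889^1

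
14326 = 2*7163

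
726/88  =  8  +  1/4 = 8.25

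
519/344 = 519/344 = 1.51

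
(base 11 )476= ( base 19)1AG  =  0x237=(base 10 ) 567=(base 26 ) LL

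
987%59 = 43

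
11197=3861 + 7336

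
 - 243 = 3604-3847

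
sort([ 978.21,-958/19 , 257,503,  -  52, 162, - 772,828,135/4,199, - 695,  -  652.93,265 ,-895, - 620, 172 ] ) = [ - 895,  -  772,-695, - 652.93,-620, - 52, - 958/19,135/4,162,172,199,257,265,503, 828, 978.21] 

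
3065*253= 775445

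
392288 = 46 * 8528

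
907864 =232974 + 674890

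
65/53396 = 65/53396 = 0.00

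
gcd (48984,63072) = 24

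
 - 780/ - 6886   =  390/3443 = 0.11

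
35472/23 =35472/23 = 1542.26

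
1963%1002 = 961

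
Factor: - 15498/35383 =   -  2^1*3^3*7^1*863^(-1) = - 378/863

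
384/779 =384/779 = 0.49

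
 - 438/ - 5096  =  219/2548  =  0.09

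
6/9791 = 6/9791 = 0.00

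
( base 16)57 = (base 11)7A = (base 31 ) 2p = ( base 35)2h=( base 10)87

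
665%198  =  71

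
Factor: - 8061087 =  - 3^1*2687029^1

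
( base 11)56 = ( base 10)61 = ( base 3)2021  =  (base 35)1Q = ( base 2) 111101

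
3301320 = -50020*( - 66 )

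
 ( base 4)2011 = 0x85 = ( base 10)133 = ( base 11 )111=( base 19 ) 70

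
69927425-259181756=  - 189254331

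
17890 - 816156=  - 798266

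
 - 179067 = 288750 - 467817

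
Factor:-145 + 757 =612=2^2 * 3^2*17^1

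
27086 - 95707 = -68621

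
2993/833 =2993/833=3.59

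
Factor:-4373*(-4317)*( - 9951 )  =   - 187857376191=-3^2*31^1*107^1*1439^1  *  4373^1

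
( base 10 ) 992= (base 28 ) 17c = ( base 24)1H8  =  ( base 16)3E0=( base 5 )12432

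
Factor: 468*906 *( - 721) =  - 305709768 = - 2^3*3^3*7^1*13^1*103^1*151^1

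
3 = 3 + 0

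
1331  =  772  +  559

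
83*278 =23074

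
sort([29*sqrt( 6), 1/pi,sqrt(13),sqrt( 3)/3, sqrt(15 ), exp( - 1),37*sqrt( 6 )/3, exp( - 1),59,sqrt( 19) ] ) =[ 1/pi,exp( - 1 ), exp( - 1 ) , sqrt (3 ) /3, sqrt( 13 ),sqrt( 15 ), sqrt( 19 ),37*sqrt( 6)/3, 59, 29*sqrt( 6 )]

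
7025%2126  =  647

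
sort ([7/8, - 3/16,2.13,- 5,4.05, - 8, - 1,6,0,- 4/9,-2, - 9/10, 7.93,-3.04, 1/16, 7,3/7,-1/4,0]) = [ - 8,-5,  -  3.04,-2,-1, - 9/10,  -  4/9,-1/4, - 3/16,0, 0,1/16,3/7, 7/8,2.13, 4.05,6, 7, 7.93 ]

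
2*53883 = 107766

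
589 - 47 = 542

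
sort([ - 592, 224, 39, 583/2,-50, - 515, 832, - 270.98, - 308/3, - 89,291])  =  [ - 592, - 515, - 270.98, - 308/3, - 89, - 50,39, 224,291 , 583/2,832 ]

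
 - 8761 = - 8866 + 105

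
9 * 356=3204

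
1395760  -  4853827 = -3458067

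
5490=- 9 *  ( - 610) 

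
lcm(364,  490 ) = 12740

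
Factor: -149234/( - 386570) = 5^ ( - 1)* 43^(-1 )*83^1 = 83/215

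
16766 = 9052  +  7714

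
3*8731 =26193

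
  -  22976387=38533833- 61510220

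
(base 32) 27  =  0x47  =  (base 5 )241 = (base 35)21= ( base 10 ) 71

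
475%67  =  6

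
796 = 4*199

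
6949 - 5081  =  1868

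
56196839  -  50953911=5242928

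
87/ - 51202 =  - 1 + 51115/51202 = -0.00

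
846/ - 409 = - 846/409 = - 2.07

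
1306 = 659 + 647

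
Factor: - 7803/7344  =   - 17/16 = - 2^(  -  4 )*17^1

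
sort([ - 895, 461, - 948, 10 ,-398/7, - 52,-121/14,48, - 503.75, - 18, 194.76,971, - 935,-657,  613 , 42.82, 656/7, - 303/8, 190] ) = [ - 948, - 935,  -  895,-657  ,  -  503.75 ,-398/7,-52, - 303/8, - 18,- 121/14,10,42.82, 48, 656/7, 190,194.76 , 461,  613, 971]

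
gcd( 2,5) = 1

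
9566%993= 629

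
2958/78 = 493/13  =  37.92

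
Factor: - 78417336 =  - 2^3*3^1*67^1*48767^1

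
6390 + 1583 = 7973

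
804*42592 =34243968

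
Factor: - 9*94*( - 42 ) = 2^2*3^3 * 7^1*47^1 = 35532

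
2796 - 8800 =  - 6004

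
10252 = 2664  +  7588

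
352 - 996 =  - 644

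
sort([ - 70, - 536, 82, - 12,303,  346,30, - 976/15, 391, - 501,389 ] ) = [ - 536, - 501 , - 70, - 976/15, - 12,30,82,303  ,  346,389 , 391] 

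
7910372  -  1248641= 6661731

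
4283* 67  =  286961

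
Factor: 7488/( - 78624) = - 2^1*3^(-1 )*7^( - 1)  =  - 2/21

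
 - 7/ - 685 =7/685 = 0.01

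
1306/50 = 26 + 3/25 = 26.12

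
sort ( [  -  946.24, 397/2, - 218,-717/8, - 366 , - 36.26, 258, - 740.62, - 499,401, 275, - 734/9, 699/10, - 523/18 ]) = [ - 946.24, - 740.62, - 499, - 366, - 218,- 717/8, - 734/9, - 36.26,-523/18, 699/10, 397/2,258, 275 , 401 ]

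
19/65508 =19/65508 = 0.00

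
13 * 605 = 7865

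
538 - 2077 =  - 1539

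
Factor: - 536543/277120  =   - 2^(-7)*5^(  -  1 )*7^1 * 433^( - 1)*76649^1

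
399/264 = 1 + 45/88 = 1.51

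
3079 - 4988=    - 1909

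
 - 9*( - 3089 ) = 27801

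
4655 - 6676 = - 2021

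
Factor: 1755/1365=9/7 = 3^2*7^ ( -1)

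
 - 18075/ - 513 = 35 + 40/171= 35.23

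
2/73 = 2/73 = 0.03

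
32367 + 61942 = 94309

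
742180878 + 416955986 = 1159136864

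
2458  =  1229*2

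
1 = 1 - 0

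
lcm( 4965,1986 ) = 9930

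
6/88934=3/44467 = 0.00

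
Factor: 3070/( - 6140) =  - 2^(-1) = - 1/2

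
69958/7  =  9994 = 9994.00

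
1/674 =1/674 = 0.00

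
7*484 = 3388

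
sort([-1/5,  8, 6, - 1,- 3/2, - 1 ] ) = [ - 3/2, - 1, - 1, - 1/5, 6,  8 ] 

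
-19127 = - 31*617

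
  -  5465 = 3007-8472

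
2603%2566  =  37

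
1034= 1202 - 168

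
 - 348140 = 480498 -828638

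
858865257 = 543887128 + 314978129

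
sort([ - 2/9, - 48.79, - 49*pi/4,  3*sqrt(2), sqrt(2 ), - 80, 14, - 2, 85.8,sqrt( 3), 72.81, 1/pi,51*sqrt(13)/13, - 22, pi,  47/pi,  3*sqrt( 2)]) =[ - 80, - 48.79, - 49*pi/4,  -  22, - 2,-2/9,  1/pi,  sqrt(2)  ,  sqrt( 3 ),  pi,3* sqrt( 2), 3*sqrt (2),14, 51*sqrt (13)/13, 47/pi,72.81,  85.8 ]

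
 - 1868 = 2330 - 4198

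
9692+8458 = 18150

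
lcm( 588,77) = 6468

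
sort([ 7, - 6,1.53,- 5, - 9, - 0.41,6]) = [  -  9, - 6, - 5, - 0.41,1.53,6,7 ]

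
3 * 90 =270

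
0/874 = 0 = 0.00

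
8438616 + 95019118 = 103457734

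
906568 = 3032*299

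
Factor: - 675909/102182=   -  2^ ( - 1)*3^2*13^1*19^(-1) * 53^1*109^1*2689^(-1)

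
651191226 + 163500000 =814691226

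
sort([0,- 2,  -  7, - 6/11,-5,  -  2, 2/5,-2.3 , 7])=[ - 7,-5 , - 2.3, - 2,  -  2,-6/11, 0, 2/5, 7 ]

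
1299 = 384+915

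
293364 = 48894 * 6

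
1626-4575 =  - 2949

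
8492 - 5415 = 3077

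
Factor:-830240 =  - 2^5*5^1*5189^1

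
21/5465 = 21/5465 = 0.00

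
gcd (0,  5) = 5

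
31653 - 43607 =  - 11954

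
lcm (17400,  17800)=1548600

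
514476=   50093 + 464383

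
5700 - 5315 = 385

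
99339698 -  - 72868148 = 172207846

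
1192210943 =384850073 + 807360870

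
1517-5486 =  - 3969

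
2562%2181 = 381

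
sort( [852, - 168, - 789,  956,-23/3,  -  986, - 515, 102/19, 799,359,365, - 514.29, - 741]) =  [-986 , - 789, - 741, - 515,-514.29,  -  168, - 23/3 , 102/19,  359, 365,799,852,956]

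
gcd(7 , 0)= 7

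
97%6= 1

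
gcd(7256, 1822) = 2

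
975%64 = 15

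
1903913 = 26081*73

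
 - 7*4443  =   - 31101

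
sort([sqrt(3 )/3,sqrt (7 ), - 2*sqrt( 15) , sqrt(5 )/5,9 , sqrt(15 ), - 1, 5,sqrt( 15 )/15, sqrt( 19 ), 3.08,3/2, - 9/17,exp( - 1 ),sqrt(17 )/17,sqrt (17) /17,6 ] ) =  [ - 2*sqrt(15), - 1, - 9/17, sqrt( 17)/17, sqrt( 17)/17, sqrt( 15) /15,exp( - 1), sqrt(5)/5, sqrt(3)/3, 3/2, sqrt(7), 3.08, sqrt( 15), sqrt( 19 ),5, 6, 9]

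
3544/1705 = 3544/1705 =2.08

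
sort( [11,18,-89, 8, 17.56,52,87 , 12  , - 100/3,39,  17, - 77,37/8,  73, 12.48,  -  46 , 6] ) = [ - 89, - 77, - 46, - 100/3,37/8,6,8,11, 12,12.48,17,17.56,18,39,52,73,87 ]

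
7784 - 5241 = 2543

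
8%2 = 0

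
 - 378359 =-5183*73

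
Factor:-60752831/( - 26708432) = 2^( - 4 ) * 59^1*173^ (-1)*181^1*5689^1*9649^(-1 ) 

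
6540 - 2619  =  3921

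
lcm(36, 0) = 0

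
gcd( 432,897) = 3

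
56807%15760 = 9527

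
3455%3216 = 239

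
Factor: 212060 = 2^2*5^1*23^1 * 461^1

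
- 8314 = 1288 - 9602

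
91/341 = 91/341 = 0.27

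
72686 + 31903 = 104589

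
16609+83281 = 99890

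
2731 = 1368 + 1363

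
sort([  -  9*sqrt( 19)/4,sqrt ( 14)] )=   [ -9*sqrt(  19 ) /4, sqrt( 14 ) ]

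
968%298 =74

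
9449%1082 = 793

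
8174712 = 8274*988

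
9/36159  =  3/12053 =0.00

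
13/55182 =13/55182 = 0.00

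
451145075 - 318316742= 132828333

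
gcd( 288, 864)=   288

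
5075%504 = 35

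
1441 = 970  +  471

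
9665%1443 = 1007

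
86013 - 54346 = 31667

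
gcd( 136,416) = 8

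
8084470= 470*17201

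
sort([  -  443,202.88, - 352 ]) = [ - 443,- 352, 202.88 ]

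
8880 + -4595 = 4285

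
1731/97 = 17  +  82/97  =  17.85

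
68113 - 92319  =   -24206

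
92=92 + 0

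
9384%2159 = 748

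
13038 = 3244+9794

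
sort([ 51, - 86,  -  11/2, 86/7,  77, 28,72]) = [ -86, -11/2,86/7,  28,51,72  ,  77 ] 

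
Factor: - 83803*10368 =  - 868869504 = - 2^7*3^4*181^1*463^1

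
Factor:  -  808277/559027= -7^( - 1)*233^1*3469^1*79861^( - 1)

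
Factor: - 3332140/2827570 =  - 333214/282757  =  - 2^1 *7^1*157^( - 1)*1801^(  -  1)*23801^1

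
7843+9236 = 17079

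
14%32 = 14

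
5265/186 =1755/62=28.31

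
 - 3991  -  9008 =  - 12999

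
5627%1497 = 1136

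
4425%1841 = 743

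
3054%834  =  552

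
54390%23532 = 7326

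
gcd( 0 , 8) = 8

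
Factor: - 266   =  -2^1*7^1*19^1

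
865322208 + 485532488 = 1350854696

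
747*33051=24689097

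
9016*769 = 6933304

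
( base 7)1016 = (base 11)2A4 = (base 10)356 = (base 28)ck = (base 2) 101100100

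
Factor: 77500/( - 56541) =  - 2^2*3^( - 1) * 5^4*31^1*  47^( - 1)*401^ ( - 1 ) 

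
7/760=7/760 =0.01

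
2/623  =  2/623=0.00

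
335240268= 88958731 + 246281537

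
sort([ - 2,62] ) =[ - 2,62 ] 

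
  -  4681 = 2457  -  7138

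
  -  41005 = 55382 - 96387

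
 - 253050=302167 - 555217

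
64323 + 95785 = 160108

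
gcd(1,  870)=1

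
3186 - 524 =2662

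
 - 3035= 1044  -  4079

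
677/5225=677/5225 = 0.13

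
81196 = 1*81196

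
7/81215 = 7/81215 = 0.00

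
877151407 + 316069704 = 1193221111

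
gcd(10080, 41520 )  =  240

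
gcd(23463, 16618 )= 1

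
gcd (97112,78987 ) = 1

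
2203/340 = 2203/340 = 6.48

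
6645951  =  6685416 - 39465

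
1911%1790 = 121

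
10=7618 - 7608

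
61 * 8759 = 534299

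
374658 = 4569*82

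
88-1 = 87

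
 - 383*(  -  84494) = 32361202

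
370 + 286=656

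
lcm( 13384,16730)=66920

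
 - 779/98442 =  - 779/98442= - 0.01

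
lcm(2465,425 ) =12325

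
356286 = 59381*6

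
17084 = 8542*2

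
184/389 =184/389 = 0.47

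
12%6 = 0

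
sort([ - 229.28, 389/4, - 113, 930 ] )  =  [ - 229.28, - 113,  389/4,930] 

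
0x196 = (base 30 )dg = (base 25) G6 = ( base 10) 406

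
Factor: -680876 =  - 2^2*7^1 * 24317^1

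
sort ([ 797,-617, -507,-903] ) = [ - 903 , - 617, - 507, 797] 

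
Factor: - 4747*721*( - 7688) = 2^3*7^1*31^2*47^1 *101^1*103^1 =26312848856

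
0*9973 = 0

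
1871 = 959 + 912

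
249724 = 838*298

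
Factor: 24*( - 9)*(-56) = 12096=2^6*3^3*7^1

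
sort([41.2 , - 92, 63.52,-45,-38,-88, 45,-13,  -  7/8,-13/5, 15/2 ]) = [-92, - 88 , - 45,-38,-13, - 13/5, - 7/8, 15/2 , 41.2 , 45, 63.52 ]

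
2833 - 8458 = -5625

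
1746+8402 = 10148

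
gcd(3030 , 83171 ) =1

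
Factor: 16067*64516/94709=1036578572/94709 = 2^2*127^2 * 16067^1*94709^ ( - 1)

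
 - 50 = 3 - 53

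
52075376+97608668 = 149684044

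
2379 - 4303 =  - 1924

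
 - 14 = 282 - 296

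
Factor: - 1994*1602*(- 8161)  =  2^2*3^2*89^1*997^1* 8161^1= 26069400468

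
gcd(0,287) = 287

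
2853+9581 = 12434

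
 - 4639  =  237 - 4876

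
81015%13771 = 12160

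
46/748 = 23/374 =0.06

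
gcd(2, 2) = 2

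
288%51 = 33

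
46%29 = 17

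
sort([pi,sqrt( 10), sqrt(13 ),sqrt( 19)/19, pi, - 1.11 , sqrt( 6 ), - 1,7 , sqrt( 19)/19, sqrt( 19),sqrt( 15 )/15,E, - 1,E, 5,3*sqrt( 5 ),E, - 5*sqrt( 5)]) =[ - 5 * sqrt(5 ), - 1.11,-1, -1,sqrt( 19 ) /19,sqrt(19)/19,sqrt( 15)/15 , sqrt( 6),  E,E, E,pi, pi,sqrt( 10),sqrt( 13),sqrt (19), 5,3 * sqrt( 5),7]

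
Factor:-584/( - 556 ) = 2^1*73^1*139^(  -  1)= 146/139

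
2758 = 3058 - 300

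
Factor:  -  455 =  - 5^1*7^1*13^1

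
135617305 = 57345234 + 78272071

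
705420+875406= 1580826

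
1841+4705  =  6546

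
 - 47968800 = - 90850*528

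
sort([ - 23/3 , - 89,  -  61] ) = [ - 89 ,-61, - 23/3 ] 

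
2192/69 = 2192/69 = 31.77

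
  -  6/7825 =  - 6/7825 = - 0.00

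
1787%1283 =504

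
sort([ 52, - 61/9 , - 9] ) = [ - 9, - 61/9,52]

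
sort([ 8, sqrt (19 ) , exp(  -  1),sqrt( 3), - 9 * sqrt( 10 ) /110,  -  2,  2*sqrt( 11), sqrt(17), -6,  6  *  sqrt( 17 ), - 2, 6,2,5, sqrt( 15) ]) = [  -  6, - 2, - 2, - 9*sqrt (10)/110,  exp ( - 1), sqrt (3),2, sqrt (15), sqrt (17), sqrt(19), 5,6,2*sqrt(11), 8 , 6*sqrt (17)]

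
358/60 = 179/30  =  5.97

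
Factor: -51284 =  - 2^2*12821^1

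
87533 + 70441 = 157974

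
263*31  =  8153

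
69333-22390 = 46943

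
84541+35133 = 119674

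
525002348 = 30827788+494174560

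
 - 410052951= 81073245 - 491126196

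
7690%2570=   2550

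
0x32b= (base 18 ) 291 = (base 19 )24D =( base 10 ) 811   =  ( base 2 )1100101011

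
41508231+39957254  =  81465485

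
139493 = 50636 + 88857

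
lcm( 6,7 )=42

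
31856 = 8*3982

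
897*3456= 3100032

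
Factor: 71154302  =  2^1*53^1*271^1*2477^1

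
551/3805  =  551/3805 = 0.14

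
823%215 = 178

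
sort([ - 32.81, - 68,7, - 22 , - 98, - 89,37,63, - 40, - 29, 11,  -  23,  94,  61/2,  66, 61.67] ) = [- 98,-89, - 68, - 40, - 32.81,  -  29 ,  -  23, - 22, 7, 11,61/2,37,  61.67,63,66, 94]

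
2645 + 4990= 7635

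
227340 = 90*2526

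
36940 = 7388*5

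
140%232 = 140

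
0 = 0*33828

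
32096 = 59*544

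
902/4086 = 451/2043 = 0.22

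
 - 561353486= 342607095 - 903960581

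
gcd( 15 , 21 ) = 3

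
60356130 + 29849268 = 90205398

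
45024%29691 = 15333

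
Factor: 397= 397^1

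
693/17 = 693/17=40.76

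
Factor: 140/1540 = 1/11 = 11^(-1)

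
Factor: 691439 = 7^2 * 103^1 * 137^1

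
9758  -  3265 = 6493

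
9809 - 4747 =5062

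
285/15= 19 = 19.00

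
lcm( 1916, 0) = 0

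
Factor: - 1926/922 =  - 3^2*107^1*461^(  -  1) = - 963/461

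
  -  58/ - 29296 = 29/14648 = 0.00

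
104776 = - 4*( - 26194) 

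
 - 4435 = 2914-7349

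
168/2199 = 56/733  =  0.08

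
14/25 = 14/25 = 0.56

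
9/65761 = 9/65761 = 0.00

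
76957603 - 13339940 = 63617663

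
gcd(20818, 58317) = 7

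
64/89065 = 64/89065 =0.00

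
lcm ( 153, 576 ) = 9792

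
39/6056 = 39/6056 =0.01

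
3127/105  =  29  +  82/105 = 29.78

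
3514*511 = 1795654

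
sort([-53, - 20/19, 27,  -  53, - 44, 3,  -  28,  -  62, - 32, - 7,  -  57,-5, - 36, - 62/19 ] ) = [ - 62 , - 57, - 53, - 53,- 44,-36, - 32,-28  , - 7,  -  5,  -  62/19,- 20/19, 3, 27 ] 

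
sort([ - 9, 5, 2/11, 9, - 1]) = [ - 9, - 1,2/11, 5 , 9] 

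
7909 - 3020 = 4889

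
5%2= 1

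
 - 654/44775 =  - 1  +  14707/14925 =- 0.01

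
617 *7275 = 4488675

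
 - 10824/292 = - 2706/73= -37.07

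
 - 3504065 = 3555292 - 7059357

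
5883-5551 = 332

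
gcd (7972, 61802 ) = 2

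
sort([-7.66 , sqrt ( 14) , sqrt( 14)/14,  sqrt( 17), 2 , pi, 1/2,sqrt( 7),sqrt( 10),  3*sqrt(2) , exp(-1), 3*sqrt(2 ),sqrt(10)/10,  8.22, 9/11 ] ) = [ -7.66 , sqrt( 14 )/14, sqrt( 10) /10 , exp( - 1), 1/2,  9/11,2 , sqrt( 7 ),pi,sqrt( 10) , sqrt( 14),sqrt(17 ) , 3*sqrt(2 ) , 3*sqrt(2), 8.22]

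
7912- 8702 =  - 790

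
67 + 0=67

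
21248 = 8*2656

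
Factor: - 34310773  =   - 7^1*4901539^1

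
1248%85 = 58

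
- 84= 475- 559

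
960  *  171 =164160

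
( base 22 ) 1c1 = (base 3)1000202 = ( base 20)1h9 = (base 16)2ED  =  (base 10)749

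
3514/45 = 78 + 4/45 = 78.09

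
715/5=143 = 143.00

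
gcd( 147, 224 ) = 7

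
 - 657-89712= -90369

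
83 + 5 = 88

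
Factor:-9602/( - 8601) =2^1* 3^(-1 )*47^( - 1)*61^( - 1 )* 4801^1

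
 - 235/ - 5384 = 235/5384 = 0.04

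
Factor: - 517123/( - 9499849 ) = 17^1*19^1 * 29^( - 1)*1601^1*327581^ ( - 1 ) 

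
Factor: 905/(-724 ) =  - 2^( - 2)*5^1 = - 5/4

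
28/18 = 1 + 5/9  =  1.56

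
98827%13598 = 3641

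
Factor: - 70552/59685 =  - 2^3*3^(- 1)*5^(  -  1 )*23^(- 1)*173^( - 1 )*8819^1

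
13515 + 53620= 67135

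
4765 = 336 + 4429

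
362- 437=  - 75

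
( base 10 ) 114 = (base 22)54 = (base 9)136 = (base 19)60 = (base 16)72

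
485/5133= 485/5133 = 0.09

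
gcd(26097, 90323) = 1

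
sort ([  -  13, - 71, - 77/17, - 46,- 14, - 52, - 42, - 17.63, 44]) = [ - 71, - 52, - 46, - 42, - 17.63, - 14, - 13, - 77/17,44]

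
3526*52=183352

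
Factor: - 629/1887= - 3^( - 1)=- 1/3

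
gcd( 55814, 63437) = 11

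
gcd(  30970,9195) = 5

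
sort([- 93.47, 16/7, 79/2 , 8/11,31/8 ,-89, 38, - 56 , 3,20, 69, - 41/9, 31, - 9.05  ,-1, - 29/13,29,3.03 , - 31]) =[ - 93.47, - 89 ,  -  56 , - 31,  -  9.05, - 41/9,-29/13 ,  -  1 , 8/11, 16/7,3,3.03, 31/8, 20, 29, 31,  38, 79/2, 69]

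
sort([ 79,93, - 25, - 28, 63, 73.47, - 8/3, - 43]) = [ - 43,-28,-25, - 8/3,63,73.47, 79, 93] 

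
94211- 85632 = 8579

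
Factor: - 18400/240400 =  - 2^1*23^1*601^( - 1) = - 46/601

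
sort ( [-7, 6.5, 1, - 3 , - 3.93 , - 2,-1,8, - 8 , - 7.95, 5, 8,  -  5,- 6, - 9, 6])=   [-9,-8, - 7.95, - 7 , - 6, - 5, - 3.93, - 3, - 2,- 1,1,  5, 6,6.5,8,8 ] 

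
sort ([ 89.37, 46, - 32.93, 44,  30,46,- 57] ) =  [ - 57  ,-32.93,30, 44, 46,46, 89.37 ] 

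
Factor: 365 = 5^1*73^1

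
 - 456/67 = -456/67 = -6.81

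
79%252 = 79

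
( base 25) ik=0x1D6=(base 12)332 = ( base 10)470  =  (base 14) 258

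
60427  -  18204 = 42223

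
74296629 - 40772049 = 33524580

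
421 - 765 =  - 344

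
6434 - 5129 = 1305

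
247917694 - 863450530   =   - 615532836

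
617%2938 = 617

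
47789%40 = 29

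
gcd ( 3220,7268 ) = 92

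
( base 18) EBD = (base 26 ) 70f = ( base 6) 33551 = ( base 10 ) 4747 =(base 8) 11213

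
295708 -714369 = -418661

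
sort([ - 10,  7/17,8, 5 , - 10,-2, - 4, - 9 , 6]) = [ - 10,-10, - 9, - 4, - 2,7/17 , 5, 6,8] 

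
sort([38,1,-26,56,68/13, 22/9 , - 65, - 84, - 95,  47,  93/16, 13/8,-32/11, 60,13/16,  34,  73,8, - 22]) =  [-95,-84  ,-65, - 26, - 22, - 32/11, 13/16,1, 13/8,22/9, 68/13, 93/16, 8, 34 , 38,  47,56,60,73 ]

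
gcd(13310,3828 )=22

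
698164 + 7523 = 705687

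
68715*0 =0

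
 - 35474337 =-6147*5771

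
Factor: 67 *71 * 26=123682 = 2^1 * 13^1 * 67^1 * 71^1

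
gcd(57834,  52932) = 6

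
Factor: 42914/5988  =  2^(-1 )*3^( - 1 )*43^1 = 43/6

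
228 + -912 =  - 684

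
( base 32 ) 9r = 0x13b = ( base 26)c3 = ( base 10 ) 315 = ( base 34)99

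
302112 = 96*3147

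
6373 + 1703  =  8076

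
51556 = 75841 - 24285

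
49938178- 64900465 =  - 14962287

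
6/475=6/475=0.01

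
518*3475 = 1800050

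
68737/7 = 9819 + 4/7 = 9819.57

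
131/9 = 14 + 5/9 = 14.56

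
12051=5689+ 6362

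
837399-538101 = 299298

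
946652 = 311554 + 635098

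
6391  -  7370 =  - 979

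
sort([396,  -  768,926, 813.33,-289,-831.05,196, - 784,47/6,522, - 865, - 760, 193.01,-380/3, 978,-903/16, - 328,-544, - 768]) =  [-865,- 831.05, - 784, - 768, - 768, - 760 ,  -  544, - 328, - 289,-380/3,  -  903/16, 47/6, 193.01,196,396,522,813.33,926 , 978]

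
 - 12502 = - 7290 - 5212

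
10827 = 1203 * 9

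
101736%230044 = 101736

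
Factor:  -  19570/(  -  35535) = 2^1*3^( - 1 ) * 19^1*23^ ( - 1) = 38/69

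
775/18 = 775/18= 43.06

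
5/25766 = 5/25766 = 0.00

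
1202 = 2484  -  1282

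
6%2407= 6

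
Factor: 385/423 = 3^( - 2)  *5^1*7^1*11^1*47^ ( - 1) 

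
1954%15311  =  1954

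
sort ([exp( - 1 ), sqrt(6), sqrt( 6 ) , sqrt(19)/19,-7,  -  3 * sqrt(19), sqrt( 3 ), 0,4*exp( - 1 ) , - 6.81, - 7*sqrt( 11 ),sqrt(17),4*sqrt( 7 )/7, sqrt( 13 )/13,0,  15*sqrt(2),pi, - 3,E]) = [ - 7 * sqrt(11 ),-3*sqrt(19 ),- 7, -6.81  , - 3 , 0, 0,sqrt ( 19 )/19, sqrt( 13)/13, exp( - 1), 4 * exp(  -  1 ), 4*sqrt (7 )/7,sqrt( 3 ) , sqrt ( 6 ), sqrt( 6 ), E, pi, sqrt(17 ), 15*sqrt(2) ] 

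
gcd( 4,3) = 1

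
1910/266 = 7 + 24/133 = 7.18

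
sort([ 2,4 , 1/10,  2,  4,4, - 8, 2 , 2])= [ -8, 1/10 , 2,  2,2,2,4,4,4]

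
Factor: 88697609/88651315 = 5^(  -  1)*7^1*11^1*13^1*23^( - 1)*88609^1*770881^( - 1) 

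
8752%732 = 700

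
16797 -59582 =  - 42785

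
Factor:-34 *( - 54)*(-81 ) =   -  148716 = - 2^2*3^7  *17^1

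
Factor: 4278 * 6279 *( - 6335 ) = -2^1 * 3^2*5^1 * 7^2*13^1 * 23^2*31^1 * 181^1 = -  170167995270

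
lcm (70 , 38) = 1330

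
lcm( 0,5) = 0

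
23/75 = 23/75  =  0.31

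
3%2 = 1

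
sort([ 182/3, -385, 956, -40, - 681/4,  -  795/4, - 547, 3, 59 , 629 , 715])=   [ - 547, - 385, - 795/4, - 681/4,-40,3 , 59, 182/3  ,  629 , 715, 956]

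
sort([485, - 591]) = [ - 591, 485 ] 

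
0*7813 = 0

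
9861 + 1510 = 11371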